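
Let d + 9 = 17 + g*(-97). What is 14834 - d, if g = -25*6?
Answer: 276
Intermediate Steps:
g = -150
d = 14558 (d = -9 + (17 - 150*(-97)) = -9 + (17 + 14550) = -9 + 14567 = 14558)
14834 - d = 14834 - 1*14558 = 14834 - 14558 = 276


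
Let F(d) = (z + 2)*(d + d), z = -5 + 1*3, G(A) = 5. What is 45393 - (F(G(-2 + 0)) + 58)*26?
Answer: 43885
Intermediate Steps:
z = -2 (z = -5 + 3 = -2)
F(d) = 0 (F(d) = (-2 + 2)*(d + d) = 0*(2*d) = 0)
45393 - (F(G(-2 + 0)) + 58)*26 = 45393 - (0 + 58)*26 = 45393 - 58*26 = 45393 - 1*1508 = 45393 - 1508 = 43885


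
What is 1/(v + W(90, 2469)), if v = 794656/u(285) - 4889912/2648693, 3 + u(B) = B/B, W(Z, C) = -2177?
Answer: -2648693/1058170986877 ≈ -2.5031e-6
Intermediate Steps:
u(B) = -2 (u(B) = -3 + B/B = -3 + 1 = -2)
v = -1052404782216/2648693 (v = 794656/(-2) - 4889912/2648693 = 794656*(-½) - 4889912*1/2648693 = -397328 - 4889912/2648693 = -1052404782216/2648693 ≈ -3.9733e+5)
1/(v + W(90, 2469)) = 1/(-1052404782216/2648693 - 2177) = 1/(-1058170986877/2648693) = -2648693/1058170986877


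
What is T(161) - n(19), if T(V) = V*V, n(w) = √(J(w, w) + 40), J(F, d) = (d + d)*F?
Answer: 25921 - √762 ≈ 25893.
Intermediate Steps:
J(F, d) = 2*F*d (J(F, d) = (2*d)*F = 2*F*d)
n(w) = √(40 + 2*w²) (n(w) = √(2*w*w + 40) = √(2*w² + 40) = √(40 + 2*w²))
T(V) = V²
T(161) - n(19) = 161² - √(40 + 2*19²) = 25921 - √(40 + 2*361) = 25921 - √(40 + 722) = 25921 - √762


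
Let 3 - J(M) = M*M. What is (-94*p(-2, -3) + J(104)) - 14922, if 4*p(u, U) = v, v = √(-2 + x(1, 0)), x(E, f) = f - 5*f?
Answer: -25735 - 47*I*√2/2 ≈ -25735.0 - 33.234*I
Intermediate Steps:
J(M) = 3 - M² (J(M) = 3 - M*M = 3 - M²)
x(E, f) = -4*f
v = I*√2 (v = √(-2 - 4*0) = √(-2 + 0) = √(-2) = I*√2 ≈ 1.4142*I)
p(u, U) = I*√2/4 (p(u, U) = (I*√2)/4 = I*√2/4)
(-94*p(-2, -3) + J(104)) - 14922 = (-47*I*√2/2 + (3 - 1*104²)) - 14922 = (-47*I*√2/2 + (3 - 1*10816)) - 14922 = (-47*I*√2/2 + (3 - 10816)) - 14922 = (-47*I*√2/2 - 10813) - 14922 = (-10813 - 47*I*√2/2) - 14922 = -25735 - 47*I*√2/2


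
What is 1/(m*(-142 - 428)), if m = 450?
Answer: -1/256500 ≈ -3.8986e-6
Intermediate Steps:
1/(m*(-142 - 428)) = 1/(450*(-142 - 428)) = 1/(450*(-570)) = 1/(-256500) = -1/256500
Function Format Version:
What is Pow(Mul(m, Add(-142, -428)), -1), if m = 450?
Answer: Rational(-1, 256500) ≈ -3.8986e-6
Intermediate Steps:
Pow(Mul(m, Add(-142, -428)), -1) = Pow(Mul(450, Add(-142, -428)), -1) = Pow(Mul(450, -570), -1) = Pow(-256500, -1) = Rational(-1, 256500)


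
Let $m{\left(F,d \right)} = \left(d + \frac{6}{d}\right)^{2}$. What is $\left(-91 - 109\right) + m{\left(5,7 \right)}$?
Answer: $- \frac{6775}{49} \approx -138.27$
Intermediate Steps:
$\left(-91 - 109\right) + m{\left(5,7 \right)} = \left(-91 - 109\right) + \frac{\left(6 + 7^{2}\right)^{2}}{49} = -200 + \frac{\left(6 + 49\right)^{2}}{49} = -200 + \frac{55^{2}}{49} = -200 + \frac{1}{49} \cdot 3025 = -200 + \frac{3025}{49} = - \frac{6775}{49}$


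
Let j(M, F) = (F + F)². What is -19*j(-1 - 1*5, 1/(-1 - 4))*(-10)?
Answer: 152/5 ≈ 30.400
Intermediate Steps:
j(M, F) = 4*F² (j(M, F) = (2*F)² = 4*F²)
-19*j(-1 - 1*5, 1/(-1 - 4))*(-10) = -76*(1/(-1 - 4))²*(-10) = -76*(1/(-5))²*(-10) = -76*(-⅕)²*(-10) = -76/25*(-10) = 152/5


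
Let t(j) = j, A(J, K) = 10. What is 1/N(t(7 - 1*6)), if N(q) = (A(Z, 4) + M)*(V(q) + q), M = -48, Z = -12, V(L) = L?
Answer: -1/76 ≈ -0.013158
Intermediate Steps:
N(q) = -76*q (N(q) = (10 - 48)*(q + q) = -76*q)
1/N(t(7 - 1*6)) = 1/(-76*(7 - 1*6)) = 1/(-76*(7 - 6)) = 1/(-76*1) = 1/(-76) = -1/76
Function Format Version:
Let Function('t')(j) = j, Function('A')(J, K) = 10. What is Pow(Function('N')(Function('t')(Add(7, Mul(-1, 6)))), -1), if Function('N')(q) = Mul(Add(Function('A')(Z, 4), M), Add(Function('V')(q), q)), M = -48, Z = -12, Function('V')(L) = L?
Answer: Rational(-1, 76) ≈ -0.013158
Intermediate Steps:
Function('N')(q) = Mul(-76, q) (Function('N')(q) = Mul(Add(10, -48), Add(q, q)) = Mul(-38, Mul(2, q)) = Mul(-76, q))
Pow(Function('N')(Function('t')(Add(7, Mul(-1, 6)))), -1) = Pow(Mul(-76, Add(7, Mul(-1, 6))), -1) = Pow(Mul(-76, Add(7, -6)), -1) = Pow(Mul(-76, 1), -1) = Pow(-76, -1) = Rational(-1, 76)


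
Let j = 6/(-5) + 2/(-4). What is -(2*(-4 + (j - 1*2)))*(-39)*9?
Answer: -27027/5 ≈ -5405.4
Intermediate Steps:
j = -17/10 (j = 6*(-1/5) + 2*(-1/4) = -6/5 - 1/2 = -17/10 ≈ -1.7000)
-(2*(-4 + (j - 1*2)))*(-39)*9 = -(2*(-4 + (-17/10 - 1*2)))*(-39)*9 = -(2*(-4 + (-17/10 - 2)))*(-39)*9 = -(2*(-4 - 37/10))*(-39)*9 = -(2*(-77/10))*(-39)*9 = -(-77/5*(-39))*9 = -3003*9/5 = -1*27027/5 = -27027/5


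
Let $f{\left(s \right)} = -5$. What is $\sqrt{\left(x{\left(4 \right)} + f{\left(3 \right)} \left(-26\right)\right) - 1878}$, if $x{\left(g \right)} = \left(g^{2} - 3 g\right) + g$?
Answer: $2 i \sqrt{435} \approx 41.713 i$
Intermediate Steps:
$x{\left(g \right)} = g^{2} - 2 g$
$\sqrt{\left(x{\left(4 \right)} + f{\left(3 \right)} \left(-26\right)\right) - 1878} = \sqrt{\left(4 \left(-2 + 4\right) - -130\right) - 1878} = \sqrt{\left(4 \cdot 2 + 130\right) - 1878} = \sqrt{\left(8 + 130\right) - 1878} = \sqrt{138 - 1878} = \sqrt{-1740} = 2 i \sqrt{435}$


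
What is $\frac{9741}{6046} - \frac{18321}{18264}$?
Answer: $\frac{11190143}{18404024} \approx 0.60803$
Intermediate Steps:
$\frac{9741}{6046} - \frac{18321}{18264} = 9741 \cdot \frac{1}{6046} - \frac{6107}{6088} = \frac{9741}{6046} - \frac{6107}{6088} = \frac{11190143}{18404024}$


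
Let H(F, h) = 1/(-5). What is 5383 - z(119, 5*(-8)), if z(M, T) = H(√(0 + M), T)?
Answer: 26916/5 ≈ 5383.2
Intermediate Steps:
H(F, h) = -⅕
z(M, T) = -⅕
5383 - z(119, 5*(-8)) = 5383 - 1*(-⅕) = 5383 + ⅕ = 26916/5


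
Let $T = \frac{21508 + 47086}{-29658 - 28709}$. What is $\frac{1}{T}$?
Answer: $- \frac{58367}{68594} \approx -0.85091$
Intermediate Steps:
$T = - \frac{68594}{58367}$ ($T = \frac{68594}{-58367} = 68594 \left(- \frac{1}{58367}\right) = - \frac{68594}{58367} \approx -1.1752$)
$\frac{1}{T} = \frac{1}{- \frac{68594}{58367}} = - \frac{58367}{68594}$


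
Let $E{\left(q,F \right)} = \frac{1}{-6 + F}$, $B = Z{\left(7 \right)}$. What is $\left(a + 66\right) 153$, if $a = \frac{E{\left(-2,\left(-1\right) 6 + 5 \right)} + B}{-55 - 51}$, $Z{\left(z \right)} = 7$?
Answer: $\frac{3742686}{371} \approx 10088.0$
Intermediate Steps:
$B = 7$
$a = - \frac{24}{371}$ ($a = \frac{\frac{1}{-6 + \left(\left(-1\right) 6 + 5\right)} + 7}{-55 - 51} = \frac{\frac{1}{-6 + \left(-6 + 5\right)} + 7}{-106} = \left(\frac{1}{-6 - 1} + 7\right) \left(- \frac{1}{106}\right) = \left(\frac{1}{-7} + 7\right) \left(- \frac{1}{106}\right) = \left(- \frac{1}{7} + 7\right) \left(- \frac{1}{106}\right) = \frac{48}{7} \left(- \frac{1}{106}\right) = - \frac{24}{371} \approx -0.06469$)
$\left(a + 66\right) 153 = \left(- \frac{24}{371} + 66\right) 153 = \frac{24462}{371} \cdot 153 = \frac{3742686}{371}$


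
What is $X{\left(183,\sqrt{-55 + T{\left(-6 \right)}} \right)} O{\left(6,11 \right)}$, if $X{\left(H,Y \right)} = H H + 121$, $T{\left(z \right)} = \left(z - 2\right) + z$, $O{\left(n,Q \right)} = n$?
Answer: $201660$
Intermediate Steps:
$T{\left(z \right)} = -2 + 2 z$ ($T{\left(z \right)} = \left(-2 + z\right) + z = -2 + 2 z$)
$X{\left(H,Y \right)} = 121 + H^{2}$ ($X{\left(H,Y \right)} = H^{2} + 121 = 121 + H^{2}$)
$X{\left(183,\sqrt{-55 + T{\left(-6 \right)}} \right)} O{\left(6,11 \right)} = \left(121 + 183^{2}\right) 6 = \left(121 + 33489\right) 6 = 33610 \cdot 6 = 201660$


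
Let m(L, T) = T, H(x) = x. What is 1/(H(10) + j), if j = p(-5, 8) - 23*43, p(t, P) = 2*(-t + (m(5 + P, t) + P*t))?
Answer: -1/1059 ≈ -0.00094429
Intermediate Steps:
p(t, P) = 2*P*t (p(t, P) = 2*(-t + (t + P*t)) = 2*(P*t) = 2*P*t)
j = -1069 (j = 2*8*(-5) - 23*43 = -80 - 989 = -1069)
1/(H(10) + j) = 1/(10 - 1069) = 1/(-1059) = -1/1059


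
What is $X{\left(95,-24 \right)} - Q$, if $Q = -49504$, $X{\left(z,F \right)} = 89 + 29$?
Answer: $49622$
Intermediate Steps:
$X{\left(z,F \right)} = 118$
$X{\left(95,-24 \right)} - Q = 118 - -49504 = 118 + 49504 = 49622$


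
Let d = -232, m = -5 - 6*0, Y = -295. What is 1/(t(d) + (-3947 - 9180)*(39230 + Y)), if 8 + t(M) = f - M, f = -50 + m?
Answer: -1/511099576 ≈ -1.9566e-9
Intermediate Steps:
m = -5 (m = -5 + 0 = -5)
f = -55 (f = -50 - 5 = -55)
t(M) = -63 - M (t(M) = -8 + (-55 - M) = -63 - M)
1/(t(d) + (-3947 - 9180)*(39230 + Y)) = 1/((-63 - 1*(-232)) + (-3947 - 9180)*(39230 - 295)) = 1/((-63 + 232) - 13127*38935) = 1/(169 - 511099745) = 1/(-511099576) = -1/511099576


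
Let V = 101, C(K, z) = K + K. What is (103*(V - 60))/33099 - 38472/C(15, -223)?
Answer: -212209673/165495 ≈ -1282.3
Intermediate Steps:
C(K, z) = 2*K
(103*(V - 60))/33099 - 38472/C(15, -223) = (103*(101 - 60))/33099 - 38472/(2*15) = (103*41)*(1/33099) - 38472/30 = 4223*(1/33099) - 38472*1/30 = 4223/33099 - 6412/5 = -212209673/165495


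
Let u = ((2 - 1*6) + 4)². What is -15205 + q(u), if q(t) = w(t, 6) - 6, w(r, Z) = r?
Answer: -15211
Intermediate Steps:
u = 0 (u = ((2 - 6) + 4)² = (-4 + 4)² = 0² = 0)
q(t) = -6 + t (q(t) = t - 6 = -6 + t)
-15205 + q(u) = -15205 + (-6 + 0) = -15205 - 6 = -15211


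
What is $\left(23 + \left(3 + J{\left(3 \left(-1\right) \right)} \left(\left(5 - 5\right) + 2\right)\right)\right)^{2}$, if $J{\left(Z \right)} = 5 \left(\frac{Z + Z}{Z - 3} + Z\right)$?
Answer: $36$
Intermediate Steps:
$J{\left(Z \right)} = 5 Z + \frac{10 Z}{-3 + Z}$ ($J{\left(Z \right)} = 5 \left(\frac{2 Z}{-3 + Z} + Z\right) = 5 \left(Z + \frac{2 Z}{-3 + Z}\right) = 5 Z + \frac{10 Z}{-3 + Z}$)
$\left(23 + \left(3 + J{\left(3 \left(-1\right) \right)} \left(\left(5 - 5\right) + 2\right)\right)\right)^{2} = \left(23 + \left(3 + \frac{5 \cdot 3 \left(-1\right) \left(-1 + 3 \left(-1\right)\right)}{-3 + 3 \left(-1\right)} \left(\left(5 - 5\right) + 2\right)\right)\right)^{2} = \left(23 + \left(3 + 5 \left(-3\right) \frac{1}{-3 - 3} \left(-1 - 3\right) \left(0 + 2\right)\right)\right)^{2} = \left(23 + \left(3 + 5 \left(-3\right) \frac{1}{-6} \left(-4\right) 2\right)\right)^{2} = \left(23 + \left(3 + 5 \left(-3\right) \left(- \frac{1}{6}\right) \left(-4\right) 2\right)\right)^{2} = \left(23 + \left(3 - 20\right)\right)^{2} = \left(23 - 17\right)^{2} = 6^{2} = 36$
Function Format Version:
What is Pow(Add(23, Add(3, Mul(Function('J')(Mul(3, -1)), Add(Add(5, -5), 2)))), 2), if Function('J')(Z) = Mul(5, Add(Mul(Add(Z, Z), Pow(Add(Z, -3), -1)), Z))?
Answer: 36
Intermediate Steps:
Function('J')(Z) = Add(Mul(5, Z), Mul(10, Z, Pow(Add(-3, Z), -1))) (Function('J')(Z) = Mul(5, Add(Mul(Mul(2, Z), Pow(Add(-3, Z), -1)), Z)) = Mul(5, Add(Mul(2, Z, Pow(Add(-3, Z), -1)), Z)) = Mul(5, Add(Z, Mul(2, Z, Pow(Add(-3, Z), -1)))) = Add(Mul(5, Z), Mul(10, Z, Pow(Add(-3, Z), -1))))
Pow(Add(23, Add(3, Mul(Function('J')(Mul(3, -1)), Add(Add(5, -5), 2)))), 2) = Pow(Add(23, Add(3, Mul(Mul(5, Mul(3, -1), Pow(Add(-3, Mul(3, -1)), -1), Add(-1, Mul(3, -1))), Add(Add(5, -5), 2)))), 2) = Pow(Add(23, Add(3, Mul(Mul(5, -3, Pow(Add(-3, -3), -1), Add(-1, -3)), Add(0, 2)))), 2) = Pow(Add(23, Add(3, Mul(Mul(5, -3, Pow(-6, -1), -4), 2))), 2) = Pow(Add(23, Add(3, Mul(Mul(5, -3, Rational(-1, 6), -4), 2))), 2) = Pow(Add(23, Add(3, Mul(-10, 2))), 2) = Pow(Add(23, Add(3, -20)), 2) = Pow(Add(23, -17), 2) = Pow(6, 2) = 36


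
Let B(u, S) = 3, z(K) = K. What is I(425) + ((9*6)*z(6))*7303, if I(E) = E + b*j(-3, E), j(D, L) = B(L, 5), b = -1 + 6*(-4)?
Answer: 2366522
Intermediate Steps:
b = -25 (b = -1 - 24 = -25)
j(D, L) = 3
I(E) = -75 + E (I(E) = E - 25*3 = E - 75 = -75 + E)
I(425) + ((9*6)*z(6))*7303 = (-75 + 425) + ((9*6)*6)*7303 = 350 + (54*6)*7303 = 350 + 324*7303 = 350 + 2366172 = 2366522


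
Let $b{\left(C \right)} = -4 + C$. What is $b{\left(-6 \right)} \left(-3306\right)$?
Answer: $33060$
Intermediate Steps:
$b{\left(-6 \right)} \left(-3306\right) = \left(-4 - 6\right) \left(-3306\right) = \left(-10\right) \left(-3306\right) = 33060$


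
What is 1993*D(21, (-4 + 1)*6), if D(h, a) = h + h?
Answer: 83706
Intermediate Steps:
D(h, a) = 2*h
1993*D(21, (-4 + 1)*6) = 1993*(2*21) = 1993*42 = 83706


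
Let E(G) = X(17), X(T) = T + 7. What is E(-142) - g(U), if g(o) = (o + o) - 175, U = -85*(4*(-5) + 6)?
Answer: -2181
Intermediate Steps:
X(T) = 7 + T
E(G) = 24 (E(G) = 7 + 17 = 24)
U = 1190 (U = -85*(-20 + 6) = -85*(-14) = 1190)
g(o) = -175 + 2*o (g(o) = 2*o - 175 = -175 + 2*o)
E(-142) - g(U) = 24 - (-175 + 2*1190) = 24 - (-175 + 2380) = 24 - 1*2205 = 24 - 2205 = -2181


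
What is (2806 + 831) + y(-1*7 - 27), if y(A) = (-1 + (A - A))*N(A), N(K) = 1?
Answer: 3636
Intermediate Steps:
y(A) = -1 (y(A) = (-1 + (A - A))*1 = (-1 + 0)*1 = -1*1 = -1)
(2806 + 831) + y(-1*7 - 27) = (2806 + 831) - 1 = 3637 - 1 = 3636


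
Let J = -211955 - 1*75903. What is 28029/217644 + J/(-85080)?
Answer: 1354901539/385773990 ≈ 3.5122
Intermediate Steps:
J = -287858 (J = -211955 - 75903 = -287858)
28029/217644 + J/(-85080) = 28029/217644 - 287858/(-85080) = 28029*(1/217644) - 287858*(-1/85080) = 9343/72548 + 143929/42540 = 1354901539/385773990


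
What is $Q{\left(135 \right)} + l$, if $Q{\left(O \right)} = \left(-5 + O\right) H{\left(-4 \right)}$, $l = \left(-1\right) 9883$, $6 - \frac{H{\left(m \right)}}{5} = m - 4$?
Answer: $-783$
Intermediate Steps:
$H{\left(m \right)} = 50 - 5 m$ ($H{\left(m \right)} = 30 - 5 \left(m - 4\right) = 30 - 5 \left(-4 + m\right) = 30 - \left(-20 + 5 m\right) = 50 - 5 m$)
$l = -9883$
$Q{\left(O \right)} = -350 + 70 O$ ($Q{\left(O \right)} = \left(-5 + O\right) \left(50 - -20\right) = \left(-5 + O\right) \left(50 + 20\right) = \left(-5 + O\right) 70 = -350 + 70 O$)
$Q{\left(135 \right)} + l = \left(-350 + 70 \cdot 135\right) - 9883 = \left(-350 + 9450\right) - 9883 = 9100 - 9883 = -783$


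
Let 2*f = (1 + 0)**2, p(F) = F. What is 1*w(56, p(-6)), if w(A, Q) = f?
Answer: 1/2 ≈ 0.50000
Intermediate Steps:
f = 1/2 (f = (1 + 0)**2/2 = (1/2)*1**2 = (1/2)*1 = 1/2 ≈ 0.50000)
w(A, Q) = 1/2
1*w(56, p(-6)) = 1*(1/2) = 1/2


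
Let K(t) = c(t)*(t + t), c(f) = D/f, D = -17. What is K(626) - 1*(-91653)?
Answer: 91619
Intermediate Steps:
c(f) = -17/f
K(t) = -34 (K(t) = (-17/t)*(t + t) = (-17/t)*(2*t) = -34)
K(626) - 1*(-91653) = -34 - 1*(-91653) = -34 + 91653 = 91619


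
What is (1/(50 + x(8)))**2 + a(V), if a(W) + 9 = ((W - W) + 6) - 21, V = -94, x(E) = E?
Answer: -80735/3364 ≈ -24.000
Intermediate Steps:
a(W) = -24 (a(W) = -9 + (((W - W) + 6) - 21) = -9 + ((0 + 6) - 21) = -9 + (6 - 21) = -9 - 15 = -24)
(1/(50 + x(8)))**2 + a(V) = (1/(50 + 8))**2 - 24 = (1/58)**2 - 24 = 1/3364 - 24 = -80735/3364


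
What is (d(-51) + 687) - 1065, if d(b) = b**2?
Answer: 2223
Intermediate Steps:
(d(-51) + 687) - 1065 = ((-51)**2 + 687) - 1065 = (2601 + 687) - 1065 = 3288 - 1065 = 2223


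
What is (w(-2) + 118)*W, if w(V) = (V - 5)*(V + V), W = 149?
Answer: 21754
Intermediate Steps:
w(V) = 2*V*(-5 + V) (w(V) = (-5 + V)*(2*V) = 2*V*(-5 + V))
(w(-2) + 118)*W = (2*(-2)*(-5 - 2) + 118)*149 = (2*(-2)*(-7) + 118)*149 = (28 + 118)*149 = 146*149 = 21754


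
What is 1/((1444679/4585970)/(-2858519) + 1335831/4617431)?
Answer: 8647183336530916190/2501644564564989383 ≈ 3.4566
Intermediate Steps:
1/((1444679/4585970)/(-2858519) + 1335831/4617431) = 1/((1444679*(1/4585970))*(-1/2858519) + 1335831*(1/4617431)) = 1/((1444679/4585970)*(-1/2858519) + 190833/659633) = 1/(-1444679/13109082378430 + 190833/659633) = 1/(2501644564564989383/8647183336530916190) = 8647183336530916190/2501644564564989383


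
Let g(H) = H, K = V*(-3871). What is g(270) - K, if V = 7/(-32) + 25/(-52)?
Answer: -1014141/416 ≈ -2437.8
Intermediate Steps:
V = -291/416 (V = 7*(-1/32) + 25*(-1/52) = -7/32 - 25/52 = -291/416 ≈ -0.69952)
K = 1126461/416 (K = -291/416*(-3871) = 1126461/416 ≈ 2707.8)
g(270) - K = 270 - 1*1126461/416 = 270 - 1126461/416 = -1014141/416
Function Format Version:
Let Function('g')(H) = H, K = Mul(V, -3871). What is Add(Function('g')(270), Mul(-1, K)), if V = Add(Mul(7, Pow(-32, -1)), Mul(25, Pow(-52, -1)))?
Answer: Rational(-1014141, 416) ≈ -2437.8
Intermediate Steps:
V = Rational(-291, 416) (V = Add(Mul(7, Rational(-1, 32)), Mul(25, Rational(-1, 52))) = Add(Rational(-7, 32), Rational(-25, 52)) = Rational(-291, 416) ≈ -0.69952)
K = Rational(1126461, 416) (K = Mul(Rational(-291, 416), -3871) = Rational(1126461, 416) ≈ 2707.8)
Add(Function('g')(270), Mul(-1, K)) = Add(270, Mul(-1, Rational(1126461, 416))) = Add(270, Rational(-1126461, 416)) = Rational(-1014141, 416)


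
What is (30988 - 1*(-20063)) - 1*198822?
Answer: -147771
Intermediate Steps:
(30988 - 1*(-20063)) - 1*198822 = (30988 + 20063) - 198822 = 51051 - 198822 = -147771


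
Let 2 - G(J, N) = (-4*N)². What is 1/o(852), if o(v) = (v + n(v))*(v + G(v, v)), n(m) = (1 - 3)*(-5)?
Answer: -1/10010931820 ≈ -9.9891e-11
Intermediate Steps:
n(m) = 10 (n(m) = -2*(-5) = 10)
G(J, N) = 2 - 16*N² (G(J, N) = 2 - (-4*N)² = 2 - 16*N²)
o(v) = (10 + v)*(2 + v - 16*v²) (o(v) = (v + 10)*(v + (2 - 16*v²)) = (10 + v)*(2 + v - 16*v²))
1/o(852) = 1/(20 - 159*852² - 16*852³ + 12*852) = 1/(20 - 159*725904 - 16*618470208 + 10224) = 1/(20 - 115418736 - 9895523328 + 10224) = 1/(-10010931820) = -1/10010931820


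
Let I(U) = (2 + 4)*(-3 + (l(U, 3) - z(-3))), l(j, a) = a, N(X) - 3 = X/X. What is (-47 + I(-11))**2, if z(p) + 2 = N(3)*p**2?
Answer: 63001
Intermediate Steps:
N(X) = 4 (N(X) = 3 + X/X = 3 + 1 = 4)
z(p) = -2 + 4*p**2
I(U) = -204 (I(U) = (2 + 4)*(-3 + (3 - (-2 + 4*(-3)**2))) = 6*(-3 + (3 - (-2 + 4*9))) = 6*(-3 + (3 - (-2 + 36))) = 6*(-3 + (3 - 1*34)) = 6*(-3 + (3 - 34)) = 6*(-3 - 31) = 6*(-34) = -204)
(-47 + I(-11))**2 = (-47 - 204)**2 = (-251)**2 = 63001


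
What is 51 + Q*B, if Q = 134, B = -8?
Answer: -1021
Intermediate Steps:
51 + Q*B = 51 + 134*(-8) = 51 - 1072 = -1021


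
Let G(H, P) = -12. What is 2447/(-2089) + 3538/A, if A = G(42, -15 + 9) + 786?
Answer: 2748452/808443 ≈ 3.3997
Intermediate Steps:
A = 774 (A = -12 + 786 = 774)
2447/(-2089) + 3538/A = 2447/(-2089) + 3538/774 = 2447*(-1/2089) + 3538*(1/774) = -2447/2089 + 1769/387 = 2748452/808443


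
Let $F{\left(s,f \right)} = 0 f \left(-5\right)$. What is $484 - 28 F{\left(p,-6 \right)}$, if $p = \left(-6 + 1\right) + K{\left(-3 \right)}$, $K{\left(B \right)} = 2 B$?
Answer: $484$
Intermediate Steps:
$p = -11$ ($p = \left(-6 + 1\right) + 2 \left(-3\right) = -5 - 6 = -11$)
$F{\left(s,f \right)} = 0$ ($F{\left(s,f \right)} = 0 \left(-5\right) = 0$)
$484 - 28 F{\left(p,-6 \right)} = 484 - 0 = 484 + 0 = 484$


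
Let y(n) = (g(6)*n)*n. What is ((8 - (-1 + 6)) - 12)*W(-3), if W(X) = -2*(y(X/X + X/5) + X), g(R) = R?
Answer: -918/25 ≈ -36.720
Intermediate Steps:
y(n) = 6*n**2 (y(n) = (6*n)*n = 6*n**2)
W(X) = -12*(1 + X/5)**2 - 2*X (W(X) = -2*(6*(X/X + X/5)**2 + X) = -2*(6*(1 + X*(1/5))**2 + X) = -2*(6*(1 + X/5)**2 + X) = -2*(X + 6*(1 + X/5)**2) = -12*(1 + X/5)**2 - 2*X)
((8 - (-1 + 6)) - 12)*W(-3) = ((8 - (-1 + 6)) - 12)*(-2*(-3) - 12*(5 - 3)**2/25) = ((8 - 1*5) - 12)*(6 - 12/25*2**2) = ((8 - 5) - 12)*(6 - 12/25*4) = (3 - 12)*(6 - 48/25) = -9*102/25 = -918/25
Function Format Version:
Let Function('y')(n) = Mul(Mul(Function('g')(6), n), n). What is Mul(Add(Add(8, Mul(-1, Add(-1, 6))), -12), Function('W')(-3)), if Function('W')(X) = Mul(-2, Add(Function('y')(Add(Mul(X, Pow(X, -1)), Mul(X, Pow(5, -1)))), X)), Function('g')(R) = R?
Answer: Rational(-918, 25) ≈ -36.720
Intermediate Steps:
Function('y')(n) = Mul(6, Pow(n, 2)) (Function('y')(n) = Mul(Mul(6, n), n) = Mul(6, Pow(n, 2)))
Function('W')(X) = Add(Mul(-12, Pow(Add(1, Mul(Rational(1, 5), X)), 2)), Mul(-2, X)) (Function('W')(X) = Mul(-2, Add(Mul(6, Pow(Add(Mul(X, Pow(X, -1)), Mul(X, Pow(5, -1))), 2)), X)) = Mul(-2, Add(Mul(6, Pow(Add(1, Mul(X, Rational(1, 5))), 2)), X)) = Mul(-2, Add(Mul(6, Pow(Add(1, Mul(Rational(1, 5), X)), 2)), X)) = Mul(-2, Add(X, Mul(6, Pow(Add(1, Mul(Rational(1, 5), X)), 2)))) = Add(Mul(-12, Pow(Add(1, Mul(Rational(1, 5), X)), 2)), Mul(-2, X)))
Mul(Add(Add(8, Mul(-1, Add(-1, 6))), -12), Function('W')(-3)) = Mul(Add(Add(8, Mul(-1, Add(-1, 6))), -12), Add(Mul(-2, -3), Mul(Rational(-12, 25), Pow(Add(5, -3), 2)))) = Mul(Add(Add(8, Mul(-1, 5)), -12), Add(6, Mul(Rational(-12, 25), Pow(2, 2)))) = Mul(Add(Add(8, -5), -12), Add(6, Mul(Rational(-12, 25), 4))) = Mul(Add(3, -12), Add(6, Rational(-48, 25))) = Mul(-9, Rational(102, 25)) = Rational(-918, 25)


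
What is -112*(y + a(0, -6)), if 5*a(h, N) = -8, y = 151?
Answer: -83664/5 ≈ -16733.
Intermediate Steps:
a(h, N) = -8/5 (a(h, N) = (1/5)*(-8) = -8/5)
-112*(y + a(0, -6)) = -112*(151 - 8/5) = -112*747/5 = -83664/5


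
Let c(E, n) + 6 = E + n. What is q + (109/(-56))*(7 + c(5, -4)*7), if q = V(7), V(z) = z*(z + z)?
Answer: 305/2 ≈ 152.50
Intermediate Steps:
V(z) = 2*z**2 (V(z) = z*(2*z) = 2*z**2)
c(E, n) = -6 + E + n (c(E, n) = -6 + (E + n) = -6 + E + n)
q = 98 (q = 2*7**2 = 2*49 = 98)
q + (109/(-56))*(7 + c(5, -4)*7) = 98 + (109/(-56))*(7 + (-6 + 5 - 4)*7) = 98 + (109*(-1/56))*(7 - 5*7) = 98 - 109*(7 - 35)/56 = 98 - 109/56*(-28) = 98 + 109/2 = 305/2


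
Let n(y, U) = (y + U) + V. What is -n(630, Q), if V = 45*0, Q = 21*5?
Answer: -735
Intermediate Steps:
Q = 105
V = 0
n(y, U) = U + y (n(y, U) = (y + U) + 0 = (U + y) + 0 = U + y)
-n(630, Q) = -(105 + 630) = -1*735 = -735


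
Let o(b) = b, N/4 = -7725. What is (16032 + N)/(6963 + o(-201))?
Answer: -354/161 ≈ -2.1988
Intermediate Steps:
N = -30900 (N = 4*(-7725) = -30900)
(16032 + N)/(6963 + o(-201)) = (16032 - 30900)/(6963 - 201) = -14868/6762 = -14868*1/6762 = -354/161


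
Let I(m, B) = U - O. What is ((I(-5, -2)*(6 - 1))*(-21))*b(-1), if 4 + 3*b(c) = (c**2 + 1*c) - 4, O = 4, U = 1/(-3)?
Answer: -3640/3 ≈ -1213.3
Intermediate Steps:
U = -1/3 ≈ -0.33333
b(c) = -8/3 + c/3 + c**2/3 (b(c) = -4/3 + ((c**2 + 1*c) - 4)/3 = -4/3 + ((c**2 + c) - 4)/3 = -4/3 + ((c + c**2) - 4)/3 = -4/3 + (-4 + c + c**2)/3 = -4/3 + (-4/3 + c/3 + c**2/3) = -8/3 + c/3 + c**2/3)
I(m, B) = -13/3 (I(m, B) = -1/3 - 1*4 = -1/3 - 4 = -13/3)
((I(-5, -2)*(6 - 1))*(-21))*b(-1) = (-13*(6 - 1)/3*(-21))*(-8/3 + (1/3)*(-1) + (1/3)*(-1)**2) = (-13/3*5*(-21))*(-8/3 - 1/3 + (1/3)*1) = (-65/3*(-21))*(-8/3 - 1/3 + 1/3) = 455*(-8/3) = -3640/3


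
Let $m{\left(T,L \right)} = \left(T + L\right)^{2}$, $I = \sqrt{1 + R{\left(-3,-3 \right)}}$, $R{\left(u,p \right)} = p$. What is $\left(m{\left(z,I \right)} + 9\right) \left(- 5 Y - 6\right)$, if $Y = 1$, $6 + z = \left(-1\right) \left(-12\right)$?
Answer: $-473 - 132 i \sqrt{2} \approx -473.0 - 186.68 i$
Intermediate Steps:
$z = 6$ ($z = -6 - -12 = -6 + 12 = 6$)
$I = i \sqrt{2}$ ($I = \sqrt{1 - 3} = \sqrt{-2} = i \sqrt{2} \approx 1.4142 i$)
$m{\left(T,L \right)} = \left(L + T\right)^{2}$
$\left(m{\left(z,I \right)} + 9\right) \left(- 5 Y - 6\right) = \left(\left(i \sqrt{2} + 6\right)^{2} + 9\right) \left(\left(-5\right) 1 - 6\right) = \left(\left(6 + i \sqrt{2}\right)^{2} + 9\right) \left(-5 - 6\right) = \left(9 + \left(6 + i \sqrt{2}\right)^{2}\right) \left(-11\right) = -99 - 11 \left(6 + i \sqrt{2}\right)^{2}$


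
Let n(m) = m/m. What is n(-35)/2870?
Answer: 1/2870 ≈ 0.00034843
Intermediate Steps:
n(m) = 1
n(-35)/2870 = 1/2870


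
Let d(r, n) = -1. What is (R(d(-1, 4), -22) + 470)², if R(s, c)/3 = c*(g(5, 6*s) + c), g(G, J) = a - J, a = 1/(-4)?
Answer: 9517225/4 ≈ 2.3793e+6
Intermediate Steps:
a = -¼ ≈ -0.25000
g(G, J) = -¼ - J
R(s, c) = 3*c*(-¼ + c - 6*s) (R(s, c) = 3*(c*((-¼ - 6*s) + c)) = 3*(c*(-¼ + c - 6*s)) = 3*c*(-¼ + c - 6*s))
(R(d(-1, 4), -22) + 470)² = ((¾)*(-22)*(-1 - 24*(-1) + 4*(-22)) + 470)² = ((¾)*(-22)*(-1 + 24 - 88) + 470)² = ((¾)*(-22)*(-65) + 470)² = (2145/2 + 470)² = (3085/2)² = 9517225/4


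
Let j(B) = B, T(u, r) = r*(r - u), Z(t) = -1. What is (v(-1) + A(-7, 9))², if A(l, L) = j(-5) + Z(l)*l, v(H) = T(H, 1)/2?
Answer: 9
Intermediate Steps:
v(H) = ½ - H/2 (v(H) = (1*(1 - H))/2 = (1 - H)*(½) = ½ - H/2)
A(l, L) = -5 - l
(v(-1) + A(-7, 9))² = ((½ - ½*(-1)) + (-5 - 1*(-7)))² = ((½ + ½) + (-5 + 7))² = (1 + 2)² = 3² = 9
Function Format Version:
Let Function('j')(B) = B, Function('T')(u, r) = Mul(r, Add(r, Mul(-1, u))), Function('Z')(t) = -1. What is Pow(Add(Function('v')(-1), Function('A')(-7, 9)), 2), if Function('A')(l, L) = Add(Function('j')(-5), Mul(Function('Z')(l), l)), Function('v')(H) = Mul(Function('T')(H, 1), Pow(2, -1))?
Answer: 9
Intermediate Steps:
Function('v')(H) = Add(Rational(1, 2), Mul(Rational(-1, 2), H)) (Function('v')(H) = Mul(Mul(1, Add(1, Mul(-1, H))), Pow(2, -1)) = Mul(Add(1, Mul(-1, H)), Rational(1, 2)) = Add(Rational(1, 2), Mul(Rational(-1, 2), H)))
Function('A')(l, L) = Add(-5, Mul(-1, l))
Pow(Add(Function('v')(-1), Function('A')(-7, 9)), 2) = Pow(Add(Add(Rational(1, 2), Mul(Rational(-1, 2), -1)), Add(-5, Mul(-1, -7))), 2) = Pow(Add(Add(Rational(1, 2), Rational(1, 2)), Add(-5, 7)), 2) = Pow(Add(1, 2), 2) = Pow(3, 2) = 9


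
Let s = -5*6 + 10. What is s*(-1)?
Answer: 20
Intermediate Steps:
s = -20 (s = -30 + 10 = -20)
s*(-1) = -20*(-1) = 20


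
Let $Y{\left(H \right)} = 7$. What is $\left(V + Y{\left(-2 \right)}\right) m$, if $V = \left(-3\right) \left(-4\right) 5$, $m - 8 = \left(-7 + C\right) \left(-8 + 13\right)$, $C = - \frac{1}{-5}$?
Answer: $-1742$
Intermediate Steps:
$C = \frac{1}{5}$ ($C = \left(-1\right) \left(- \frac{1}{5}\right) = \frac{1}{5} \approx 0.2$)
$m = -26$ ($m = 8 + \left(-7 + \frac{1}{5}\right) \left(-8 + 13\right) = 8 - 34 = -26$)
$V = 60$ ($V = 12 \cdot 5 = 60$)
$\left(V + Y{\left(-2 \right)}\right) m = \left(60 + 7\right) \left(-26\right) = 67 \left(-26\right) = -1742$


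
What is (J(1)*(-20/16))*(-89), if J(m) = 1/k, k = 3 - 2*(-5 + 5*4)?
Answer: -445/108 ≈ -4.1204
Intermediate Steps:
k = -27 (k = 3 - 2*(-5 + 20) = 3 - 2*15 = 3 - 30 = -27)
J(m) = -1/27 (J(m) = 1/(-27) = -1/27)
(J(1)*(-20/16))*(-89) = -(-20)/(27*16)*(-89) = -1/27*(-5/4)*(-89) = (5/108)*(-89) = -445/108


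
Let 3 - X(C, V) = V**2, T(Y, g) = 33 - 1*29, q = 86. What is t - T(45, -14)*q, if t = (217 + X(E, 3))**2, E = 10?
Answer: 44177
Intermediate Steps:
T(Y, g) = 4 (T(Y, g) = 33 - 29 = 4)
X(C, V) = 3 - V**2
t = 44521 (t = (217 + (3 - 1*3**2))**2 = (217 + (3 - 1*9))**2 = (217 + (3 - 9))**2 = (217 - 6)**2 = 211**2 = 44521)
t - T(45, -14)*q = 44521 - 4*86 = 44521 - 1*344 = 44521 - 344 = 44177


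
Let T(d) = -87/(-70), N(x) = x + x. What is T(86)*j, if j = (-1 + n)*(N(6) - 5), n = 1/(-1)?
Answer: -87/5 ≈ -17.400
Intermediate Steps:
N(x) = 2*x
T(d) = 87/70 (T(d) = -87*(-1/70) = 87/70)
n = -1
j = -14 (j = (-1 - 1)*(2*6 - 5) = -2*(12 - 5) = -2*7 = -14)
T(86)*j = (87/70)*(-14) = -87/5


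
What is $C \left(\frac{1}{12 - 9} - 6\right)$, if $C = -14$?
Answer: $\frac{238}{3} \approx 79.333$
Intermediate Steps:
$C \left(\frac{1}{12 - 9} - 6\right) = - 14 \left(\frac{1}{12 - 9} - 6\right) = - 14 \left(\frac{1}{3} - 6\right) = \left(-14\right) \left(- \frac{17}{3}\right) = \frac{238}{3}$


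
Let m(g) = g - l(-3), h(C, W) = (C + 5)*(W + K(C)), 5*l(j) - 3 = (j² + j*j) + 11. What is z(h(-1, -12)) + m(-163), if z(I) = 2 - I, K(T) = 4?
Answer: -677/5 ≈ -135.40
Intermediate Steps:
l(j) = 14/5 + 2*j²/5 (l(j) = ⅗ + ((j² + j*j) + 11)/5 = ⅗ + ((j² + j²) + 11)/5 = ⅗ + (2*j² + 11)/5 = ⅗ + (11 + 2*j²)/5 = ⅗ + (11/5 + 2*j²/5) = 14/5 + 2*j²/5)
h(C, W) = (4 + W)*(5 + C) (h(C, W) = (C + 5)*(W + 4) = (5 + C)*(4 + W) = (4 + W)*(5 + C))
m(g) = -32/5 + g (m(g) = g - (14/5 + (⅖)*(-3)²) = g - (14/5 + (⅖)*9) = g - (14/5 + 18/5) = g - 1*32/5 = g - 32/5 = -32/5 + g)
z(h(-1, -12)) + m(-163) = (2 - (20 + 4*(-1) + 5*(-12) - 1*(-12))) + (-32/5 - 163) = (2 - (20 - 4 - 60 + 12)) - 847/5 = (2 - 1*(-32)) - 847/5 = (2 + 32) - 847/5 = 34 - 847/5 = -677/5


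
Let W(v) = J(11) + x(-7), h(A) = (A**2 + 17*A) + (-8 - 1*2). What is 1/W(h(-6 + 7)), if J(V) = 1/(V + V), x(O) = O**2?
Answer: 22/1079 ≈ 0.020389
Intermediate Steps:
h(A) = -10 + A**2 + 17*A (h(A) = (A**2 + 17*A) + (-8 - 2) = (A**2 + 17*A) - 10 = -10 + A**2 + 17*A)
J(V) = 1/(2*V)
W(v) = 1079/22 (W(v) = (1/2)/11 + (-7)**2 = (1/2)*(1/11) + 49 = 1/22 + 49 = 1079/22)
1/W(h(-6 + 7)) = 1/(1079/22) = 22/1079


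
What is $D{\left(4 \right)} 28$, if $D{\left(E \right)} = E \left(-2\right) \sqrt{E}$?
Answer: $-448$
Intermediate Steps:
$D{\left(E \right)} = - 2 E^{\frac{3}{2}}$ ($D{\left(E \right)} = - 2 E \sqrt{E} = - 2 E^{\frac{3}{2}}$)
$D{\left(4 \right)} 28 = - 2 \cdot 4^{\frac{3}{2}} \cdot 28 = \left(-2\right) 8 \cdot 28 = \left(-16\right) 28 = -448$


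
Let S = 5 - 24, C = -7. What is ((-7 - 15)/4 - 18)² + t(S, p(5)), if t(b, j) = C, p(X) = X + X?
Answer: 2181/4 ≈ 545.25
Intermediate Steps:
p(X) = 2*X
S = -19
t(b, j) = -7
((-7 - 15)/4 - 18)² + t(S, p(5)) = ((-7 - 15)/4 - 18)² - 7 = (-22*¼ - 18)² - 7 = (-11/2 - 18)² - 7 = (-47/2)² - 7 = 2209/4 - 7 = 2181/4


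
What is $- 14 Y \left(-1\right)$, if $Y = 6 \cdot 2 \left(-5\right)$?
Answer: $-840$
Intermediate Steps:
$Y = -60$ ($Y = 12 \left(-5\right) = -60$)
$- 14 Y \left(-1\right) = - 14 \left(\left(-60\right) \left(-1\right)\right) = \left(-14\right) 60 = -840$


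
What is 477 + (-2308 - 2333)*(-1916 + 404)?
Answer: 7017669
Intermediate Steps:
477 + (-2308 - 2333)*(-1916 + 404) = 477 - 4641*(-1512) = 477 + 7017192 = 7017669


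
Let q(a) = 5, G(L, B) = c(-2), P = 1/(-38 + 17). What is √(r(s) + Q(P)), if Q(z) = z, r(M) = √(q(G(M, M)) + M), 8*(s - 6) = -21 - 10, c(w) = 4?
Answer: √(-84 + 441*√114)/42 ≈ 1.6192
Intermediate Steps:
P = -1/21 (P = 1/(-21) = -1/21 ≈ -0.047619)
G(L, B) = 4
s = 17/8 (s = 6 + (-21 - 10)/8 = 6 + (⅛)*(-31) = 6 - 31/8 = 17/8 ≈ 2.1250)
r(M) = √(5 + M)
√(r(s) + Q(P)) = √(√(5 + 17/8) - 1/21) = √(√(57/8) - 1/21) = √(√114/4 - 1/21) = √(-1/21 + √114/4)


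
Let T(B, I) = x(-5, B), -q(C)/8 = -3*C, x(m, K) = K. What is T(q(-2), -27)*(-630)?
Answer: 30240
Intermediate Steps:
q(C) = 24*C (q(C) = -(-24)*C = 24*C)
T(B, I) = B
T(q(-2), -27)*(-630) = (24*(-2))*(-630) = -48*(-630) = 30240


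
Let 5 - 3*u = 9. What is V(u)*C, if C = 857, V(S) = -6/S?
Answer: 7713/2 ≈ 3856.5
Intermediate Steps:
u = -4/3 (u = 5/3 - ⅓*9 = 5/3 - 3 = -4/3 ≈ -1.3333)
V(u)*C = -6/(-4/3)*857 = -6*(-¾)*857 = (9/2)*857 = 7713/2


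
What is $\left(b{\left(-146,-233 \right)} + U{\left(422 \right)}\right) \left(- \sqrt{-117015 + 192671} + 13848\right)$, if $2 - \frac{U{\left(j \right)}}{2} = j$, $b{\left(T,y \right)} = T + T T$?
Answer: $281529840 - 284620 \sqrt{386} \approx 2.7594 \cdot 10^{8}$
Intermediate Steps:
$b{\left(T,y \right)} = T + T^{2}$
$U{\left(j \right)} = 4 - 2 j$
$\left(b{\left(-146,-233 \right)} + U{\left(422 \right)}\right) \left(- \sqrt{-117015 + 192671} + 13848\right) = \left(- 146 \left(1 - 146\right) + \left(4 - 844\right)\right) \left(- \sqrt{-117015 + 192671} + 13848\right) = \left(\left(-146\right) \left(-145\right) + \left(4 - 844\right)\right) \left(- \sqrt{75656} + 13848\right) = \left(21170 - 840\right) \left(- 14 \sqrt{386} + 13848\right) = 20330 \left(- 14 \sqrt{386} + 13848\right) = 20330 \left(13848 - 14 \sqrt{386}\right) = 281529840 - 284620 \sqrt{386}$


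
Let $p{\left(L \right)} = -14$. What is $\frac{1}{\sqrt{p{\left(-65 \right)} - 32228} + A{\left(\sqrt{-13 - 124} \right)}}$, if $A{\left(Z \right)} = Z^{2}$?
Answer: $- \frac{137}{51011} - \frac{7 i \sqrt{658}}{51011} \approx -0.0026857 - 0.00352 i$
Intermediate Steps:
$\frac{1}{\sqrt{p{\left(-65 \right)} - 32228} + A{\left(\sqrt{-13 - 124} \right)}} = \frac{1}{\sqrt{-14 - 32228} + \left(\sqrt{-13 - 124}\right)^{2}} = \frac{1}{\sqrt{-32242} + \left(\sqrt{-137}\right)^{2}} = \frac{1}{7 i \sqrt{658} + \left(i \sqrt{137}\right)^{2}} = \frac{1}{7 i \sqrt{658} - 137} = \frac{1}{-137 + 7 i \sqrt{658}}$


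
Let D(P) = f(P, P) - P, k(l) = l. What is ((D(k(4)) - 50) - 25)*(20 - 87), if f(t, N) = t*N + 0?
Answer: 4221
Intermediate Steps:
f(t, N) = N*t (f(t, N) = N*t + 0 = N*t)
D(P) = P**2 - P (D(P) = P*P - P = P**2 - P)
((D(k(4)) - 50) - 25)*(20 - 87) = ((4*(-1 + 4) - 50) - 25)*(20 - 87) = ((4*3 - 50) - 25)*(-67) = ((12 - 50) - 25)*(-67) = (-38 - 25)*(-67) = -63*(-67) = 4221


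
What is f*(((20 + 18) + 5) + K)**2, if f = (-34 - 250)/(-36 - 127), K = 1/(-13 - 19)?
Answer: 134234375/41728 ≈ 3216.9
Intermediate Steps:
K = -1/32 (K = 1/(-32) = -1/32 ≈ -0.031250)
f = 284/163 (f = -284/(-163) = -284*(-1/163) = 284/163 ≈ 1.7423)
f*(((20 + 18) + 5) + K)**2 = 284*(((20 + 18) + 5) - 1/32)**2/163 = 284*((38 + 5) - 1/32)**2/163 = 284*(43 - 1/32)**2/163 = 284*(1375/32)**2/163 = (284/163)*(1890625/1024) = 134234375/41728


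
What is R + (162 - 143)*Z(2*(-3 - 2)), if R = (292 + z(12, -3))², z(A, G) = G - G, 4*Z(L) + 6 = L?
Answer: 85188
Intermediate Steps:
Z(L) = -3/2 + L/4
z(A, G) = 0
R = 85264 (R = (292 + 0)² = 292² = 85264)
R + (162 - 143)*Z(2*(-3 - 2)) = 85264 + (162 - 143)*(-3/2 + (2*(-3 - 2))/4) = 85264 + 19*(-3/2 + (2*(-5))/4) = 85264 + 19*(-3/2 + (¼)*(-10)) = 85264 + 19*(-3/2 - 5/2) = 85264 + 19*(-4) = 85264 - 76 = 85188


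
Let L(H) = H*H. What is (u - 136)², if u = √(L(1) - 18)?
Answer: (136 - I*√17)² ≈ 18479.0 - 1121.5*I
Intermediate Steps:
L(H) = H²
u = I*√17 (u = √(1² - 18) = √(1 - 18) = √(-17) = I*√17 ≈ 4.1231*I)
(u - 136)² = (I*√17 - 136)² = (-136 + I*√17)²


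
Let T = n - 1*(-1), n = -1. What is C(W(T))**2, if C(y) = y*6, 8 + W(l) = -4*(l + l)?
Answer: 2304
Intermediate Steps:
T = 0 (T = -1 - 1*(-1) = -1 + 1 = 0)
W(l) = -8 - 8*l (W(l) = -8 - 4*(l + l) = -8 - 8*l)
C(y) = 6*y
C(W(T))**2 = (6*(-8 - 8*0))**2 = (6*(-8 + 0))**2 = (6*(-8))**2 = (-48)**2 = 2304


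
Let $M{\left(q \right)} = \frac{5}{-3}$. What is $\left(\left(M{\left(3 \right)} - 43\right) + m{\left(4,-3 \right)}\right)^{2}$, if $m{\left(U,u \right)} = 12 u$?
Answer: $\frac{58564}{9} \approx 6507.1$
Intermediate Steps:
$M{\left(q \right)} = - \frac{5}{3}$ ($M{\left(q \right)} = 5 \left(- \frac{1}{3}\right) = - \frac{5}{3}$)
$\left(\left(M{\left(3 \right)} - 43\right) + m{\left(4,-3 \right)}\right)^{2} = \left(\left(- \frac{5}{3} - 43\right) + 12 \left(-3\right)\right)^{2} = \left(\left(- \frac{5}{3} - 43\right) - 36\right)^{2} = \left(- \frac{134}{3} - 36\right)^{2} = \left(- \frac{242}{3}\right)^{2} = \frac{58564}{9}$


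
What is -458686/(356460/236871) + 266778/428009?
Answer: -7750471812264279/25428014690 ≈ -3.0480e+5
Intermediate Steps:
-458686/(356460/236871) + 266778/428009 = -458686/(356460*(1/236871)) + 266778*(1/428009) = -458686/118820/78957 + 266778/428009 = -458686*78957/118820 + 266778/428009 = -18108235251/59410 + 266778/428009 = -7750471812264279/25428014690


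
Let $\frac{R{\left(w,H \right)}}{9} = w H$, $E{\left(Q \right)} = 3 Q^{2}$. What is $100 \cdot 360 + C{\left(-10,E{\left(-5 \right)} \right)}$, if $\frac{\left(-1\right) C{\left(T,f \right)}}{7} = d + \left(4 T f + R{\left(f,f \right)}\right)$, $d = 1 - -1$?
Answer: $-297389$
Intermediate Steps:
$R{\left(w,H \right)} = 9 H w$ ($R{\left(w,H \right)} = 9 w H = 9 H w$)
$d = 2$ ($d = 1 + 1 = 2$)
$C{\left(T,f \right)} = -14 - 63 f^{2} - 28 T f$ ($C{\left(T,f \right)} = - 7 \left(2 + \left(4 T f + 9 f f\right)\right) = - 7 \left(2 + \left(4 T f + 9 f^{2}\right)\right) = - 7 \left(2 + \left(9 f^{2} + 4 T f\right)\right) = - 7 \left(2 + 9 f^{2} + 4 T f\right) = -14 - 63 f^{2} - 28 T f$)
$100 \cdot 360 + C{\left(-10,E{\left(-5 \right)} \right)} = 100 \cdot 360 - \left(14 + 354375 - 840 \left(-5\right)^{2}\right) = 36000 - \left(14 + 354375 - 840 \cdot 25\right) = 36000 - \left(14 - 21000 + 354375\right) = 36000 - 333389 = -297389$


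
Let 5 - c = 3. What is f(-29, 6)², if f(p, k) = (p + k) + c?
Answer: 441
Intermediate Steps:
c = 2 (c = 5 - 1*3 = 5 - 3 = 2)
f(p, k) = 2 + k + p (f(p, k) = (p + k) + 2 = (k + p) + 2 = 2 + k + p)
f(-29, 6)² = (2 + 6 - 29)² = (-21)² = 441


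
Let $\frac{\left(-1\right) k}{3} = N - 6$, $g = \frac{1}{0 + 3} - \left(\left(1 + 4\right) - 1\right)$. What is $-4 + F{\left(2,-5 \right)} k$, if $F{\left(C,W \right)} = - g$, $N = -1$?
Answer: $73$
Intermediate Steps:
$g = - \frac{11}{3}$ ($g = \frac{1}{3} - \left(5 - 1\right) = \frac{1}{3} - 4 = - \frac{11}{3} \approx -3.6667$)
$F{\left(C,W \right)} = \frac{11}{3}$ ($F{\left(C,W \right)} = \left(-1\right) \left(- \frac{11}{3}\right) = \frac{11}{3}$)
$k = 21$ ($k = - 3 \left(-1 - 6\right) = \left(-3\right) \left(-7\right) = 21$)
$-4 + F{\left(2,-5 \right)} k = -4 + \frac{11}{3} \cdot 21 = -4 + 77 = 73$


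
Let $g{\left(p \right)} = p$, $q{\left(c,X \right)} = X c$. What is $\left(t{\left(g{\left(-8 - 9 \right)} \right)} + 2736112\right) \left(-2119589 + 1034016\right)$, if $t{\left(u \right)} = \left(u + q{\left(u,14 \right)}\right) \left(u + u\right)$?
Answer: $-2979661230086$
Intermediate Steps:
$t{\left(u \right)} = 30 u^{2}$ ($t{\left(u \right)} = \left(u + 14 u\right) \left(u + u\right) = 15 u 2 u = 30 u^{2}$)
$\left(t{\left(g{\left(-8 - 9 \right)} \right)} + 2736112\right) \left(-2119589 + 1034016\right) = \left(30 \left(-8 - 9\right)^{2} + 2736112\right) \left(-2119589 + 1034016\right) = \left(30 \left(-8 - 9\right)^{2} + 2736112\right) \left(-1085573\right) = \left(30 \left(-17\right)^{2} + 2736112\right) \left(-1085573\right) = \left(30 \cdot 289 + 2736112\right) \left(-1085573\right) = \left(8670 + 2736112\right) \left(-1085573\right) = 2744782 \left(-1085573\right) = -2979661230086$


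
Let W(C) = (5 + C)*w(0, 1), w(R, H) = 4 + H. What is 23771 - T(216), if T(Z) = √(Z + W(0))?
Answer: 23771 - √241 ≈ 23755.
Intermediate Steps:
W(C) = 25 + 5*C (W(C) = (5 + C)*(4 + 1) = (5 + C)*5 = 25 + 5*C)
T(Z) = √(25 + Z) (T(Z) = √(Z + (25 + 5*0)) = √(Z + (25 + 0)) = √(Z + 25) = √(25 + Z))
23771 - T(216) = 23771 - √(25 + 216) = 23771 - √241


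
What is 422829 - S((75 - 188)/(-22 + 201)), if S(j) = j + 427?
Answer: 75610071/179 ≈ 4.2240e+5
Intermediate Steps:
S(j) = 427 + j
422829 - S((75 - 188)/(-22 + 201)) = 422829 - (427 + (75 - 188)/(-22 + 201)) = 422829 - (427 - 113/179) = 422829 - 1*76320/179 = 422829 - 76320/179 = 75610071/179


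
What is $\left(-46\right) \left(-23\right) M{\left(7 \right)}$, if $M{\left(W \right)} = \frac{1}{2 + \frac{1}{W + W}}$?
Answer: $\frac{14812}{29} \approx 510.76$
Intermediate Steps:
$M{\left(W \right)} = \frac{1}{2 + \frac{1}{2 W}}$
$\left(-46\right) \left(-23\right) M{\left(7 \right)} = \left(-46\right) \left(-23\right) 2 \cdot 7 \frac{1}{1 + 4 \cdot 7} = 1058 \cdot 2 \cdot 7 \frac{1}{1 + 28} = 1058 \cdot 2 \cdot 7 \cdot \frac{1}{29} = 1058 \cdot \frac{14}{29} = \frac{14812}{29}$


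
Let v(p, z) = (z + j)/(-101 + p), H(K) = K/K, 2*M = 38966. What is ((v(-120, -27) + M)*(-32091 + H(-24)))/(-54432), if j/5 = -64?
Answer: 34545607025/3007368 ≈ 11487.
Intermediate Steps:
j = -320 (j = 5*(-64) = -320)
M = 19483 (M = (½)*38966 = 19483)
H(K) = 1
v(p, z) = (-320 + z)/(-101 + p) (v(p, z) = (z - 320)/(-101 + p) = (-320 + z)/(-101 + p))
((v(-120, -27) + M)*(-32091 + H(-24)))/(-54432) = (((-320 - 27)/(-101 - 120) + 19483)*(-32091 + 1))/(-54432) = ((-347/(-221) + 19483)*(-32090))*(-1/54432) = ((-1/221*(-347) + 19483)*(-32090))*(-1/54432) = ((347/221 + 19483)*(-32090))*(-1/54432) = ((4306090/221)*(-32090))*(-1/54432) = -138182428100/221*(-1/54432) = 34545607025/3007368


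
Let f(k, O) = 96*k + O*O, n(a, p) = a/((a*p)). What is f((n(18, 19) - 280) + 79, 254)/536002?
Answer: 429638/5092019 ≈ 0.084375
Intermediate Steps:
n(a, p) = 1/p (n(a, p) = a*(1/(a*p)) = 1/p)
f(k, O) = O² + 96*k (f(k, O) = 96*k + O² = O² + 96*k)
f((n(18, 19) - 280) + 79, 254)/536002 = (254² + 96*((1/19 - 280) + 79))/536002 = (64516 + 96*((1/19 - 280) + 79))*(1/536002) = (64516 + 96*(-5319/19 + 79))*(1/536002) = (64516 + 96*(-3818/19))*(1/536002) = (64516 - 366528/19)*(1/536002) = (859276/19)*(1/536002) = 429638/5092019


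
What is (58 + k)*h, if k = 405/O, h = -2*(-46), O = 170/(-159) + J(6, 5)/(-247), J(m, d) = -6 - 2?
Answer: -623020366/20359 ≈ -30602.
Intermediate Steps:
J(m, d) = -8
O = -40718/39273 (O = 170/(-159) - 8/(-247) = 170*(-1/159) - 8*(-1/247) = -170/159 + 8/247 = -40718/39273 ≈ -1.0368)
h = 92
k = -15905565/40718 (k = 405/(-40718/39273) = 405*(-39273/40718) = -15905565/40718 ≈ -390.63)
(58 + k)*h = (58 - 15905565/40718)*92 = -13543921/40718*92 = -623020366/20359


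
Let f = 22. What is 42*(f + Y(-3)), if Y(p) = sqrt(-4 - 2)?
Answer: 924 + 42*I*sqrt(6) ≈ 924.0 + 102.88*I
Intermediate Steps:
Y(p) = I*sqrt(6) (Y(p) = sqrt(-6) = I*sqrt(6))
42*(f + Y(-3)) = 42*(22 + I*sqrt(6)) = 924 + 42*I*sqrt(6)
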